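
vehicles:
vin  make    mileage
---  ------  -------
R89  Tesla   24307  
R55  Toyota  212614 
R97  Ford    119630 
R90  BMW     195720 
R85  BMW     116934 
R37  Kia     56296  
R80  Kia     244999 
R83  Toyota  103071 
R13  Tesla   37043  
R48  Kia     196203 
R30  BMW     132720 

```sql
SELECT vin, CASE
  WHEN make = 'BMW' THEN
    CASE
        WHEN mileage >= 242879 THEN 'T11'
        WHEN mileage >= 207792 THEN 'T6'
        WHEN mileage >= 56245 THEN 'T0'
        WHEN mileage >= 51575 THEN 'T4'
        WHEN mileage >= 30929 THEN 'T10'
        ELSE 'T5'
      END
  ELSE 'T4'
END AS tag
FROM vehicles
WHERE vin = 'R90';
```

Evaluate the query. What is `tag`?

T0

vin = R90: make=BMW, mileage=195720.
make='BMW' → inner[mileage >= 56245] → T0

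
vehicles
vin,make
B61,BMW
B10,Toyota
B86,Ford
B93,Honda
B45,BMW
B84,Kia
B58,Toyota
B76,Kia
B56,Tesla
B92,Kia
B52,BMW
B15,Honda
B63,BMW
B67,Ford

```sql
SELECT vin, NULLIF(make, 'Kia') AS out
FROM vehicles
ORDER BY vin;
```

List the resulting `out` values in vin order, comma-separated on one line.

Toyota, Honda, BMW, BMW, Tesla, Toyota, BMW, BMW, Ford, NULL, NULL, Ford, NULL, Honda

vin=B10: make=Toyota vs Kia: differ → Toyota
vin=B15: make=Honda vs Kia: differ → Honda
vin=B45: make=BMW vs Kia: differ → BMW
vin=B52: make=BMW vs Kia: differ → BMW
vin=B56: make=Tesla vs Kia: differ → Tesla
vin=B58: make=Toyota vs Kia: differ → Toyota
vin=B61: make=BMW vs Kia: differ → BMW
vin=B63: make=BMW vs Kia: differ → BMW
vin=B67: make=Ford vs Kia: differ → Ford
vin=B76: make=Kia vs Kia: equal → NULL
vin=B84: make=Kia vs Kia: equal → NULL
vin=B86: make=Ford vs Kia: differ → Ford
vin=B92: make=Kia vs Kia: equal → NULL
vin=B93: make=Honda vs Kia: differ → Honda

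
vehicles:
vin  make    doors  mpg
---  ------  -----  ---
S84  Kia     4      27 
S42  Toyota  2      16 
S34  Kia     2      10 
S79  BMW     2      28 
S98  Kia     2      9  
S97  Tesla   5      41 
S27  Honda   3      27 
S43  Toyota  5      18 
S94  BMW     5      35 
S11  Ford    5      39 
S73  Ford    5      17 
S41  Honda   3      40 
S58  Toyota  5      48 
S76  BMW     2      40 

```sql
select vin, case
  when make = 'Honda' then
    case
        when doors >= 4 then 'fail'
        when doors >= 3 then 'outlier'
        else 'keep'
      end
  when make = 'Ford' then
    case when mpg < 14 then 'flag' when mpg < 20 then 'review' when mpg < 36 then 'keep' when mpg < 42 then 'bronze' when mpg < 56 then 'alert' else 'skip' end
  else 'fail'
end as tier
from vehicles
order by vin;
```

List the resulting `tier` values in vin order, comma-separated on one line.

bronze, outlier, fail, outlier, fail, fail, fail, review, fail, fail, fail, fail, fail, fail

vin=S11: make='Ford' → inner[mpg < 42] → bronze
vin=S27: make='Honda' → inner[doors >= 3] → outlier
vin=S34: make='Kia' → outer ELSE → fail
vin=S41: make='Honda' → inner[doors >= 3] → outlier
vin=S42: make='Toyota' → outer ELSE → fail
vin=S43: make='Toyota' → outer ELSE → fail
vin=S58: make='Toyota' → outer ELSE → fail
vin=S73: make='Ford' → inner[mpg < 20] → review
vin=S76: make='BMW' → outer ELSE → fail
vin=S79: make='BMW' → outer ELSE → fail
vin=S84: make='Kia' → outer ELSE → fail
vin=S94: make='BMW' → outer ELSE → fail
vin=S97: make='Tesla' → outer ELSE → fail
vin=S98: make='Kia' → outer ELSE → fail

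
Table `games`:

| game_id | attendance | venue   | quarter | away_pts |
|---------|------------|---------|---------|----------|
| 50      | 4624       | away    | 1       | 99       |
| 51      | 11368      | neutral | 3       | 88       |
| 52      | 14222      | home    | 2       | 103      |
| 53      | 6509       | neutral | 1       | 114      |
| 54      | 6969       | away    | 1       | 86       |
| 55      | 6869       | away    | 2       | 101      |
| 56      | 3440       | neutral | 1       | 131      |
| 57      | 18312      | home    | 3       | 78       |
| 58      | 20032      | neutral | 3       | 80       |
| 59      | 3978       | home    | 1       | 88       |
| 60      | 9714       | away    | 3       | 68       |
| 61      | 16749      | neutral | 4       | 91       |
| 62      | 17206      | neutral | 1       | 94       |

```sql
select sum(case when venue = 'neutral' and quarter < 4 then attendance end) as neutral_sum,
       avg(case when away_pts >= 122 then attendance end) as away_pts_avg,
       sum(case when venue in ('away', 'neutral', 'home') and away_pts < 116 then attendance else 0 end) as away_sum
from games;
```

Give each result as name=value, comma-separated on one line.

neutral_sum=58555, away_pts_avg=3440, away_sum=136552

[neutral_sum: venue = 'neutral' and quarter < 4]
game_id=50: ✗
game_id=51: ✓ → 11368
game_id=52: ✗
game_id=53: ✓ → 6509
game_id=54: ✗
game_id=55: ✗
game_id=56: ✓ → 3440
game_id=57: ✗
game_id=58: ✓ → 20032
game_id=59: ✗
game_id=60: ✗
game_id=61: ✗
game_id=62: ✓ → 17206
neutral_sum = 11368 + 6509 + 3440 + 20032 + 17206 = 58555
—
[away_pts_avg: away_pts >= 122]
game_id=50: ✗
game_id=51: ✗
game_id=52: ✗
game_id=53: ✗
game_id=54: ✗
game_id=55: ✗
game_id=56: ✓ → 3440
game_id=57: ✗
game_id=58: ✗
game_id=59: ✗
game_id=60: ✗
game_id=61: ✗
game_id=62: ✗
away_pts_avg = 3440
—
[away_sum: venue in ('away', 'neutral', 'home') and away_pts < 116]
game_id=50: ✓ → 4624
game_id=51: ✓ → 11368
game_id=52: ✓ → 14222
game_id=53: ✓ → 6509
game_id=54: ✓ → 6969
game_id=55: ✓ → 6869
game_id=56: ✗
game_id=57: ✓ → 18312
game_id=58: ✓ → 20032
game_id=59: ✓ → 3978
game_id=60: ✓ → 9714
game_id=61: ✓ → 16749
game_id=62: ✓ → 17206
away_sum = 4624 + 11368 + 14222 + 6509 + 6969 + 6869 + 18312 + 20032 + 3978 + 9714 + 16749 + 17206 = 136552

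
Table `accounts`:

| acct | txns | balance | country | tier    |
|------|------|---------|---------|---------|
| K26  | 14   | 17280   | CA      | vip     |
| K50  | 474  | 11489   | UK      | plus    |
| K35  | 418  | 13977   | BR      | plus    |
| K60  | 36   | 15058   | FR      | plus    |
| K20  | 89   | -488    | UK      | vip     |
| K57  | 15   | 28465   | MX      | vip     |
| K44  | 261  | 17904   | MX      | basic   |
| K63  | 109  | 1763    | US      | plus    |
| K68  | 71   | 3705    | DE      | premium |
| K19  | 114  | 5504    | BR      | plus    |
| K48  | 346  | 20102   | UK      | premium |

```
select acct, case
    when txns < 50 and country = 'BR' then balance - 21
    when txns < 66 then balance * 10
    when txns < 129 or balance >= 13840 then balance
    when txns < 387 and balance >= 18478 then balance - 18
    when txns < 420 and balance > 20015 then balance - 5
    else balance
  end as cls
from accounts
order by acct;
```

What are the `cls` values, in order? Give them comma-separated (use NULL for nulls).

acct=K19: txns < 129 or balance >= 13840 → 5504
acct=K20: txns < 129 or balance >= 13840 → -488
acct=K26: txns < 66 → 172800
acct=K35: txns < 129 or balance >= 13840 → 13977
acct=K44: txns < 129 or balance >= 13840 → 17904
acct=K48: txns < 129 or balance >= 13840 → 20102
acct=K50: ELSE → 11489
acct=K57: txns < 66 → 284650
acct=K60: txns < 66 → 150580
acct=K63: txns < 129 or balance >= 13840 → 1763
acct=K68: txns < 129 or balance >= 13840 → 3705

5504, -488, 172800, 13977, 17904, 20102, 11489, 284650, 150580, 1763, 3705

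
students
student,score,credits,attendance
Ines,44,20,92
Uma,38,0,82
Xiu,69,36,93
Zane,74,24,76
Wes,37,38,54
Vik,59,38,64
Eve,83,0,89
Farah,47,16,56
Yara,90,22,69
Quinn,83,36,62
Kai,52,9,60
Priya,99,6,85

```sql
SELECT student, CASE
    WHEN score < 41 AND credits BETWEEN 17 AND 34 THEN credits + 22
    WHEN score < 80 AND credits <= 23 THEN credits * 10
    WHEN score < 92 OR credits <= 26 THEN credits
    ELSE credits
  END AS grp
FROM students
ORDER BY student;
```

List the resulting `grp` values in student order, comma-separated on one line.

0, 160, 200, 90, 6, 36, 0, 38, 38, 36, 22, 24

student=Eve: score < 92 OR credits <= 26 → 0
student=Farah: score < 80 AND credits <= 23 → 160
student=Ines: score < 80 AND credits <= 23 → 200
student=Kai: score < 80 AND credits <= 23 → 90
student=Priya: score < 92 OR credits <= 26 → 6
student=Quinn: score < 92 OR credits <= 26 → 36
student=Uma: score < 80 AND credits <= 23 → 0
student=Vik: score < 92 OR credits <= 26 → 38
student=Wes: score < 92 OR credits <= 26 → 38
student=Xiu: score < 92 OR credits <= 26 → 36
student=Yara: score < 92 OR credits <= 26 → 22
student=Zane: score < 92 OR credits <= 26 → 24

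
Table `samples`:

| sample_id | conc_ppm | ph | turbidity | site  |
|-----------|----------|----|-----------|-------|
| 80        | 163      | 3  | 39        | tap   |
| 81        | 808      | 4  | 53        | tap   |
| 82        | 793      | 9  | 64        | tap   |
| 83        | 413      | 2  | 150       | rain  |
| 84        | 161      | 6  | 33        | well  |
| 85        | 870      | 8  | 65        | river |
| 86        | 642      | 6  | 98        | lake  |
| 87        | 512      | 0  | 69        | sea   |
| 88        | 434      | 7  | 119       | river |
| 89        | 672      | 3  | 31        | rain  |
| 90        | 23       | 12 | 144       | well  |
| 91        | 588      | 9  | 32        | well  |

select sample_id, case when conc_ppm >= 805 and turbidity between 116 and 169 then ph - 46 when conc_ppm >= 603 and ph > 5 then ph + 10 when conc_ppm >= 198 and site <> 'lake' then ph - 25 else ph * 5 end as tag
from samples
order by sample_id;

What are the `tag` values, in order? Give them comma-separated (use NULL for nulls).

sample_id=80: ELSE → 15
sample_id=81: conc_ppm >= 198 and site <> 'lake' → -21
sample_id=82: conc_ppm >= 603 and ph > 5 → 19
sample_id=83: conc_ppm >= 198 and site <> 'lake' → -23
sample_id=84: ELSE → 30
sample_id=85: conc_ppm >= 603 and ph > 5 → 18
sample_id=86: conc_ppm >= 603 and ph > 5 → 16
sample_id=87: conc_ppm >= 198 and site <> 'lake' → -25
sample_id=88: conc_ppm >= 198 and site <> 'lake' → -18
sample_id=89: conc_ppm >= 198 and site <> 'lake' → -22
sample_id=90: ELSE → 60
sample_id=91: conc_ppm >= 198 and site <> 'lake' → -16

15, -21, 19, -23, 30, 18, 16, -25, -18, -22, 60, -16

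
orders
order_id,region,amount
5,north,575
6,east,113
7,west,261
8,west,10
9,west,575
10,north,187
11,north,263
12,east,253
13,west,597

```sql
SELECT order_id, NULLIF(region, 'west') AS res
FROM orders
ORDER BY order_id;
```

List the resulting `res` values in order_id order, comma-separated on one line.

order_id=5: region=north vs west: differ → north
order_id=6: region=east vs west: differ → east
order_id=7: region=west vs west: equal → NULL
order_id=8: region=west vs west: equal → NULL
order_id=9: region=west vs west: equal → NULL
order_id=10: region=north vs west: differ → north
order_id=11: region=north vs west: differ → north
order_id=12: region=east vs west: differ → east
order_id=13: region=west vs west: equal → NULL

north, east, NULL, NULL, NULL, north, north, east, NULL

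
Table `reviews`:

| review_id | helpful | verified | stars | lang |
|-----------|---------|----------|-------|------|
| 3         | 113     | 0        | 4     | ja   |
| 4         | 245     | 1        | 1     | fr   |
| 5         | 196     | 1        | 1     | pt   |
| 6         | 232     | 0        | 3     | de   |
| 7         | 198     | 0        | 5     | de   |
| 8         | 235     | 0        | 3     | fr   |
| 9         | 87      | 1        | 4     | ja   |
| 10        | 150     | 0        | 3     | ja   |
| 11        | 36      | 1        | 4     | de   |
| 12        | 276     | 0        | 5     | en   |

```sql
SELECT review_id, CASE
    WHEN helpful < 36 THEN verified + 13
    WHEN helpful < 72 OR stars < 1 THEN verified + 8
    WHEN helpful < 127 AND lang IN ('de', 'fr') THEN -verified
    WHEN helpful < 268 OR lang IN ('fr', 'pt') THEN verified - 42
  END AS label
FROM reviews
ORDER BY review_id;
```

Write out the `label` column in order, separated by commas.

-42, -41, -41, -42, -42, -42, -41, -42, 9, NULL

review_id=3: helpful < 268 OR lang IN ('fr', 'pt') → -42
review_id=4: helpful < 268 OR lang IN ('fr', 'pt') → -41
review_id=5: helpful < 268 OR lang IN ('fr', 'pt') → -41
review_id=6: helpful < 268 OR lang IN ('fr', 'pt') → -42
review_id=7: helpful < 268 OR lang IN ('fr', 'pt') → -42
review_id=8: helpful < 268 OR lang IN ('fr', 'pt') → -42
review_id=9: helpful < 268 OR lang IN ('fr', 'pt') → -41
review_id=10: helpful < 268 OR lang IN ('fr', 'pt') → -42
review_id=11: helpful < 72 OR stars < 1 → 9
review_id=12: (no match → NULL) → NULL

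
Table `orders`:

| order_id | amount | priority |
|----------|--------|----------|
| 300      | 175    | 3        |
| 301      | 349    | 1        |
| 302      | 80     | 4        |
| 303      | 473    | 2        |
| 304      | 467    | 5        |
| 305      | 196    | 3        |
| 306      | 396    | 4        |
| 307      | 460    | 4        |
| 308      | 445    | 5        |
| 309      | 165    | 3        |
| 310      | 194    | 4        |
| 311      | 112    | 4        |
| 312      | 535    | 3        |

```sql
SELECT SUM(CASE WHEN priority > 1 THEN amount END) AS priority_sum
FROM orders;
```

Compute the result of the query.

3698

order_id=300: ✓ → 175
order_id=301: ✗
order_id=302: ✓ → 80
order_id=303: ✓ → 473
order_id=304: ✓ → 467
order_id=305: ✓ → 196
order_id=306: ✓ → 396
order_id=307: ✓ → 460
order_id=308: ✓ → 445
order_id=309: ✓ → 165
order_id=310: ✓ → 194
order_id=311: ✓ → 112
order_id=312: ✓ → 535
priority_sum = 175 + 80 + 473 + 467 + 196 + 396 + 460 + 445 + 165 + 194 + 112 + 535 = 3698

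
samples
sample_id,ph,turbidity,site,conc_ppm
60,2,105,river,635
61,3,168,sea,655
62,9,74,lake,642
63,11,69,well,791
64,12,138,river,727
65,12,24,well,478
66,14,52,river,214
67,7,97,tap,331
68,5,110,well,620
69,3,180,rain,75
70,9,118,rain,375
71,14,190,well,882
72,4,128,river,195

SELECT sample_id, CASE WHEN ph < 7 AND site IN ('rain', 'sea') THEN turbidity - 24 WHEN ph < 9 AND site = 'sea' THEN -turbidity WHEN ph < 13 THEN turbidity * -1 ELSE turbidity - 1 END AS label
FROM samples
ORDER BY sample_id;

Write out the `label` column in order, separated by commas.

-105, 144, -74, -69, -138, -24, 51, -97, -110, 156, -118, 189, -128

sample_id=60: ph < 13 → -105
sample_id=61: ph < 7 AND site IN ('rain', 'sea') → 144
sample_id=62: ph < 13 → -74
sample_id=63: ph < 13 → -69
sample_id=64: ph < 13 → -138
sample_id=65: ph < 13 → -24
sample_id=66: ELSE → 51
sample_id=67: ph < 13 → -97
sample_id=68: ph < 13 → -110
sample_id=69: ph < 7 AND site IN ('rain', 'sea') → 156
sample_id=70: ph < 13 → -118
sample_id=71: ELSE → 189
sample_id=72: ph < 13 → -128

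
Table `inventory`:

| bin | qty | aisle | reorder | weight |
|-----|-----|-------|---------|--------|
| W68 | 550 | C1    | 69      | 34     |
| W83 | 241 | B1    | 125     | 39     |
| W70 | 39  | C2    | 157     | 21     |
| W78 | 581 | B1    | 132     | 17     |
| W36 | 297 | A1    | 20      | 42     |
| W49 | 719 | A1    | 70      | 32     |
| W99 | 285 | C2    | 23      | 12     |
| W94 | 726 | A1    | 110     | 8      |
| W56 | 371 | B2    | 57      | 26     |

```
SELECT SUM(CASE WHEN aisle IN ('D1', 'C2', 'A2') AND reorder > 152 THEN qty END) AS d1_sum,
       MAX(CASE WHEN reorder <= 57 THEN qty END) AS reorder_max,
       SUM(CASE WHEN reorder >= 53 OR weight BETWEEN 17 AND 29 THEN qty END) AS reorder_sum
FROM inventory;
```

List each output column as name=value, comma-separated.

[d1_sum: aisle IN ('D1', 'C2', 'A2') AND reorder > 152]
bin=W68: ✗
bin=W83: ✗
bin=W70: ✓ → 39
bin=W78: ✗
bin=W36: ✗
bin=W49: ✗
bin=W99: ✗
bin=W94: ✗
bin=W56: ✗
d1_sum = 39
—
[reorder_max: reorder <= 57]
bin=W68: ✗
bin=W83: ✗
bin=W70: ✗
bin=W78: ✗
bin=W36: ✓ → 297
bin=W49: ✗
bin=W99: ✓ → 285
bin=W94: ✗
bin=W56: ✓ → 371
reorder_max = MAX(297, 285, 371) = 371
—
[reorder_sum: reorder >= 53 OR weight BETWEEN 17 AND 29]
bin=W68: ✓ → 550
bin=W83: ✓ → 241
bin=W70: ✓ → 39
bin=W78: ✓ → 581
bin=W36: ✗
bin=W49: ✓ → 719
bin=W99: ✗
bin=W94: ✓ → 726
bin=W56: ✓ → 371
reorder_sum = 550 + 241 + 39 + 581 + 719 + 726 + 371 = 3227

d1_sum=39, reorder_max=371, reorder_sum=3227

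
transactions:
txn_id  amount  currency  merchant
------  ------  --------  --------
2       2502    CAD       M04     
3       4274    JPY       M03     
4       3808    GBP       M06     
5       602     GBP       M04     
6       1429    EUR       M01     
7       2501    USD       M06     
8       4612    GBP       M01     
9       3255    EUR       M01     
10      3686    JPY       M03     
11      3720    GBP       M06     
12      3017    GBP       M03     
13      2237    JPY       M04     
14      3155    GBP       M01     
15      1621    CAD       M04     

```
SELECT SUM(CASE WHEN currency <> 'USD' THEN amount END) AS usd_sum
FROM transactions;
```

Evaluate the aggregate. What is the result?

txn_id=2: ✓ → 2502
txn_id=3: ✓ → 4274
txn_id=4: ✓ → 3808
txn_id=5: ✓ → 602
txn_id=6: ✓ → 1429
txn_id=7: ✗
txn_id=8: ✓ → 4612
txn_id=9: ✓ → 3255
txn_id=10: ✓ → 3686
txn_id=11: ✓ → 3720
txn_id=12: ✓ → 3017
txn_id=13: ✓ → 2237
txn_id=14: ✓ → 3155
txn_id=15: ✓ → 1621
usd_sum = 2502 + 4274 + 3808 + 602 + 1429 + 4612 + 3255 + 3686 + 3720 + 3017 + 2237 + 3155 + 1621 = 37918

37918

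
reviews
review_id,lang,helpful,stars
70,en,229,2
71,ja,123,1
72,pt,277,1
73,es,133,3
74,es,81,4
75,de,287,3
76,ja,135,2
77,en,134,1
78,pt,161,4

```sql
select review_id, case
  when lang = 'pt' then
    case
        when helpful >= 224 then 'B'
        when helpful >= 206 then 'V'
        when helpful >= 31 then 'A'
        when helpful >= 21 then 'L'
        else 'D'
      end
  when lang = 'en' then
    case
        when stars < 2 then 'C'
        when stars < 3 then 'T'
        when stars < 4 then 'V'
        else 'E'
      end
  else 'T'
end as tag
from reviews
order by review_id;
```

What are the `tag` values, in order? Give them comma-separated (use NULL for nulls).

T, T, B, T, T, T, T, C, A

review_id=70: lang='en' → inner[stars < 3] → T
review_id=71: lang='ja' → outer ELSE → T
review_id=72: lang='pt' → inner[helpful >= 224] → B
review_id=73: lang='es' → outer ELSE → T
review_id=74: lang='es' → outer ELSE → T
review_id=75: lang='de' → outer ELSE → T
review_id=76: lang='ja' → outer ELSE → T
review_id=77: lang='en' → inner[stars < 2] → C
review_id=78: lang='pt' → inner[helpful >= 31] → A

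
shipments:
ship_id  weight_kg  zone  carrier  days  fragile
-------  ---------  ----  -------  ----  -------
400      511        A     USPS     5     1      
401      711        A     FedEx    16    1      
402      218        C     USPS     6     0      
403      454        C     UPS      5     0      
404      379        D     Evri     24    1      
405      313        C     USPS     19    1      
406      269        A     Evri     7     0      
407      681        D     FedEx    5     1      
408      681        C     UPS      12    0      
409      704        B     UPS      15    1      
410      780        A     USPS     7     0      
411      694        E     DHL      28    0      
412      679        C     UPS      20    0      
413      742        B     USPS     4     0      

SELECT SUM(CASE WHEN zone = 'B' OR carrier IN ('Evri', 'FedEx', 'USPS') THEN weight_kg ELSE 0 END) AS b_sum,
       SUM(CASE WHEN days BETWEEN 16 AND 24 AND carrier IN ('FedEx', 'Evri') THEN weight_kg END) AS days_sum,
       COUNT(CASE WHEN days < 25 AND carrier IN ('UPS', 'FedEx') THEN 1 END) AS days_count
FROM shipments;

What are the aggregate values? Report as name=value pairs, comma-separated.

[b_sum: zone = 'B' OR carrier IN ('Evri', 'FedEx', 'USPS')]
ship_id=400: ✓ → 511
ship_id=401: ✓ → 711
ship_id=402: ✓ → 218
ship_id=403: ✗
ship_id=404: ✓ → 379
ship_id=405: ✓ → 313
ship_id=406: ✓ → 269
ship_id=407: ✓ → 681
ship_id=408: ✗
ship_id=409: ✓ → 704
ship_id=410: ✓ → 780
ship_id=411: ✗
ship_id=412: ✗
ship_id=413: ✓ → 742
b_sum = 511 + 711 + 218 + 379 + 313 + 269 + 681 + 704 + 780 + 742 = 5308
—
[days_sum: days BETWEEN 16 AND 24 AND carrier IN ('FedEx', 'Evri')]
ship_id=400: ✗
ship_id=401: ✓ → 711
ship_id=402: ✗
ship_id=403: ✗
ship_id=404: ✓ → 379
ship_id=405: ✗
ship_id=406: ✗
ship_id=407: ✗
ship_id=408: ✗
ship_id=409: ✗
ship_id=410: ✗
ship_id=411: ✗
ship_id=412: ✗
ship_id=413: ✗
days_sum = 711 + 379 = 1090
—
[days_count: days < 25 AND carrier IN ('UPS', 'FedEx')]
ship_id=400: ✗
ship_id=401: ✓ → 1
ship_id=402: ✗
ship_id=403: ✓ → 1
ship_id=404: ✗
ship_id=405: ✗
ship_id=406: ✗
ship_id=407: ✓ → 1
ship_id=408: ✓ → 1
ship_id=409: ✓ → 1
ship_id=410: ✗
ship_id=411: ✗
ship_id=412: ✓ → 1
ship_id=413: ✗
days_count = COUNT(1, 1, 1, 1, 1, 1) = 6

b_sum=5308, days_sum=1090, days_count=6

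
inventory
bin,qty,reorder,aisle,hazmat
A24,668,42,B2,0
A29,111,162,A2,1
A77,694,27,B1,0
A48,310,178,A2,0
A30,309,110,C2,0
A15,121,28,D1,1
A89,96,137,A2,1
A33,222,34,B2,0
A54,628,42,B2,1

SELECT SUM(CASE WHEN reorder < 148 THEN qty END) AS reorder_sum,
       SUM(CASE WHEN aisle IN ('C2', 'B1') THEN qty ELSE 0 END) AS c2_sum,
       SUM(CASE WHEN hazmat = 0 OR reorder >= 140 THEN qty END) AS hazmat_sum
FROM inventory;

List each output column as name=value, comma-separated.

reorder_sum=2738, c2_sum=1003, hazmat_sum=2314

[reorder_sum: reorder < 148]
bin=A24: ✓ → 668
bin=A29: ✗
bin=A77: ✓ → 694
bin=A48: ✗
bin=A30: ✓ → 309
bin=A15: ✓ → 121
bin=A89: ✓ → 96
bin=A33: ✓ → 222
bin=A54: ✓ → 628
reorder_sum = 668 + 694 + 309 + 121 + 96 + 222 + 628 = 2738
—
[c2_sum: aisle IN ('C2', 'B1')]
bin=A24: ✗
bin=A29: ✗
bin=A77: ✓ → 694
bin=A48: ✗
bin=A30: ✓ → 309
bin=A15: ✗
bin=A89: ✗
bin=A33: ✗
bin=A54: ✗
c2_sum = 694 + 309 = 1003
—
[hazmat_sum: hazmat = 0 OR reorder >= 140]
bin=A24: ✓ → 668
bin=A29: ✓ → 111
bin=A77: ✓ → 694
bin=A48: ✓ → 310
bin=A30: ✓ → 309
bin=A15: ✗
bin=A89: ✗
bin=A33: ✓ → 222
bin=A54: ✗
hazmat_sum = 668 + 111 + 694 + 310 + 309 + 222 = 2314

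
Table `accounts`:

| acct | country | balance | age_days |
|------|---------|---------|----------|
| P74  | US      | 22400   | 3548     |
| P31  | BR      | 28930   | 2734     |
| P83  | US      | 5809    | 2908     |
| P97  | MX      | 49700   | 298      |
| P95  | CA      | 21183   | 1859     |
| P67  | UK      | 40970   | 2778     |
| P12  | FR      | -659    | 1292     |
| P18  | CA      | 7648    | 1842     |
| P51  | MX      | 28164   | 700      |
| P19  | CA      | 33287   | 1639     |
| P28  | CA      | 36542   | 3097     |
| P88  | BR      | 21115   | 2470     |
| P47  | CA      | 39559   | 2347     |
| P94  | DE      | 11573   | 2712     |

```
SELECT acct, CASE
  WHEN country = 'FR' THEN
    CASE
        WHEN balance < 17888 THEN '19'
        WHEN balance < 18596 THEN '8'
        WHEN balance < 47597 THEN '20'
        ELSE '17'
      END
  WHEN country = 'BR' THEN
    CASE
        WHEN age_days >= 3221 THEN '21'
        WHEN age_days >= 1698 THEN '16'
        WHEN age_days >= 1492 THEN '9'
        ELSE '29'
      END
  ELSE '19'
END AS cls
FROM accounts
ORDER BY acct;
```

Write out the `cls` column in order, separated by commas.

acct=P12: country='FR' → inner[balance < 17888] → 19
acct=P18: country='CA' → outer ELSE → 19
acct=P19: country='CA' → outer ELSE → 19
acct=P28: country='CA' → outer ELSE → 19
acct=P31: country='BR' → inner[age_days >= 1698] → 16
acct=P47: country='CA' → outer ELSE → 19
acct=P51: country='MX' → outer ELSE → 19
acct=P67: country='UK' → outer ELSE → 19
acct=P74: country='US' → outer ELSE → 19
acct=P83: country='US' → outer ELSE → 19
acct=P88: country='BR' → inner[age_days >= 1698] → 16
acct=P94: country='DE' → outer ELSE → 19
acct=P95: country='CA' → outer ELSE → 19
acct=P97: country='MX' → outer ELSE → 19

19, 19, 19, 19, 16, 19, 19, 19, 19, 19, 16, 19, 19, 19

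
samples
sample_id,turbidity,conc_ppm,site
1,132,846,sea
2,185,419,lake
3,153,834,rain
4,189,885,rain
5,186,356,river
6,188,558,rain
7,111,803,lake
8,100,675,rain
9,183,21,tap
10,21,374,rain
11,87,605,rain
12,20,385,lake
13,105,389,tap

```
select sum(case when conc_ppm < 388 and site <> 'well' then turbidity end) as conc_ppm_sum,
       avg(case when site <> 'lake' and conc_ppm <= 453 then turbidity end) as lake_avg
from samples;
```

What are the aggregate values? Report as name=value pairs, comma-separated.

[conc_ppm_sum: conc_ppm < 388 and site <> 'well']
sample_id=1: ✗
sample_id=2: ✗
sample_id=3: ✗
sample_id=4: ✗
sample_id=5: ✓ → 186
sample_id=6: ✗
sample_id=7: ✗
sample_id=8: ✗
sample_id=9: ✓ → 183
sample_id=10: ✓ → 21
sample_id=11: ✗
sample_id=12: ✓ → 20
sample_id=13: ✗
conc_ppm_sum = 186 + 183 + 21 + 20 = 410
—
[lake_avg: site <> 'lake' and conc_ppm <= 453]
sample_id=1: ✗
sample_id=2: ✗
sample_id=3: ✗
sample_id=4: ✗
sample_id=5: ✓ → 186
sample_id=6: ✗
sample_id=7: ✗
sample_id=8: ✗
sample_id=9: ✓ → 183
sample_id=10: ✓ → 21
sample_id=11: ✗
sample_id=12: ✗
sample_id=13: ✓ → 105
lake_avg = (186 + 183 + 21 + 105) / 4 = 123.75

conc_ppm_sum=410, lake_avg=123.75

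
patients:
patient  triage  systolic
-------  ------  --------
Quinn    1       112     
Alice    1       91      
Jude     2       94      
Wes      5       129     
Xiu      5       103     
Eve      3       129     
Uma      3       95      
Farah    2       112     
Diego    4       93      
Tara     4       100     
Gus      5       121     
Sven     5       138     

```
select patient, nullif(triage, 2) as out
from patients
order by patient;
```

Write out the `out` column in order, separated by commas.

1, 4, 3, NULL, 5, NULL, 1, 5, 4, 3, 5, 5

patient=Alice: triage=1 vs 2: differ → 1
patient=Diego: triage=4 vs 2: differ → 4
patient=Eve: triage=3 vs 2: differ → 3
patient=Farah: triage=2 vs 2: equal → NULL
patient=Gus: triage=5 vs 2: differ → 5
patient=Jude: triage=2 vs 2: equal → NULL
patient=Quinn: triage=1 vs 2: differ → 1
patient=Sven: triage=5 vs 2: differ → 5
patient=Tara: triage=4 vs 2: differ → 4
patient=Uma: triage=3 vs 2: differ → 3
patient=Wes: triage=5 vs 2: differ → 5
patient=Xiu: triage=5 vs 2: differ → 5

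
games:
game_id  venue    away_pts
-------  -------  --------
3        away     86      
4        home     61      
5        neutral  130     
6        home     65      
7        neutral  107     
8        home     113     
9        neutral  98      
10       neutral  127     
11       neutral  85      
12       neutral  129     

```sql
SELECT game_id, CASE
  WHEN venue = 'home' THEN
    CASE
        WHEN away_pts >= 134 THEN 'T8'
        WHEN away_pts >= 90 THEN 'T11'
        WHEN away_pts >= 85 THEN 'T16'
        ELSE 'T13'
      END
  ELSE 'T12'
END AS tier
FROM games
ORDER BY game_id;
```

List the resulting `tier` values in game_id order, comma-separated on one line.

game_id=3: venue='away' → outer ELSE → T12
game_id=4: venue='home' → inner[ELSE] → T13
game_id=5: venue='neutral' → outer ELSE → T12
game_id=6: venue='home' → inner[ELSE] → T13
game_id=7: venue='neutral' → outer ELSE → T12
game_id=8: venue='home' → inner[away_pts >= 90] → T11
game_id=9: venue='neutral' → outer ELSE → T12
game_id=10: venue='neutral' → outer ELSE → T12
game_id=11: venue='neutral' → outer ELSE → T12
game_id=12: venue='neutral' → outer ELSE → T12

T12, T13, T12, T13, T12, T11, T12, T12, T12, T12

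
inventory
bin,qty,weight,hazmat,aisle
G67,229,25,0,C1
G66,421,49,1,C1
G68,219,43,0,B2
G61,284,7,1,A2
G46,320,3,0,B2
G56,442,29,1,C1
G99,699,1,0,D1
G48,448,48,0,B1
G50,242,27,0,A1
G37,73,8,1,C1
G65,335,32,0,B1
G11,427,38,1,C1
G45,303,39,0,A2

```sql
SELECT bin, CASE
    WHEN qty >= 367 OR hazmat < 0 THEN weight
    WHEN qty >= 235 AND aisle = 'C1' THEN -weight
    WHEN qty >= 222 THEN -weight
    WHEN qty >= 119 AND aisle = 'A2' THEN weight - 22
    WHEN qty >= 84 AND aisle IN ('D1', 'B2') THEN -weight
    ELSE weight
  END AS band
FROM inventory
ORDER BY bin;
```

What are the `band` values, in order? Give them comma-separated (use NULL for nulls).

bin=G11: qty >= 367 OR hazmat < 0 → 38
bin=G37: ELSE → 8
bin=G45: qty >= 222 → -39
bin=G46: qty >= 222 → -3
bin=G48: qty >= 367 OR hazmat < 0 → 48
bin=G50: qty >= 222 → -27
bin=G56: qty >= 367 OR hazmat < 0 → 29
bin=G61: qty >= 222 → -7
bin=G65: qty >= 222 → -32
bin=G66: qty >= 367 OR hazmat < 0 → 49
bin=G67: qty >= 222 → -25
bin=G68: qty >= 84 AND aisle IN ('D1', 'B2') → -43
bin=G99: qty >= 367 OR hazmat < 0 → 1

38, 8, -39, -3, 48, -27, 29, -7, -32, 49, -25, -43, 1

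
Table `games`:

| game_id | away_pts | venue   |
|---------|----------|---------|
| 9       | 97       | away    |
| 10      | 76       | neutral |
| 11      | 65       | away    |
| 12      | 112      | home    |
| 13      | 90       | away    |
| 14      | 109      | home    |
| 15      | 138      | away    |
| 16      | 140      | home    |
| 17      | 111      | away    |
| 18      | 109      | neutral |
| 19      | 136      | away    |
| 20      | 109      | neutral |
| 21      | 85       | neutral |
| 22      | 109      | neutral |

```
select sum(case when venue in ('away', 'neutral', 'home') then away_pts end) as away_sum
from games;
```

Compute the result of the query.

game_id=9: ✓ → 97
game_id=10: ✓ → 76
game_id=11: ✓ → 65
game_id=12: ✓ → 112
game_id=13: ✓ → 90
game_id=14: ✓ → 109
game_id=15: ✓ → 138
game_id=16: ✓ → 140
game_id=17: ✓ → 111
game_id=18: ✓ → 109
game_id=19: ✓ → 136
game_id=20: ✓ → 109
game_id=21: ✓ → 85
game_id=22: ✓ → 109
away_sum = 97 + 76 + 65 + 112 + 90 + 109 + 138 + 140 + 111 + 109 + 136 + 109 + 85 + 109 = 1486

1486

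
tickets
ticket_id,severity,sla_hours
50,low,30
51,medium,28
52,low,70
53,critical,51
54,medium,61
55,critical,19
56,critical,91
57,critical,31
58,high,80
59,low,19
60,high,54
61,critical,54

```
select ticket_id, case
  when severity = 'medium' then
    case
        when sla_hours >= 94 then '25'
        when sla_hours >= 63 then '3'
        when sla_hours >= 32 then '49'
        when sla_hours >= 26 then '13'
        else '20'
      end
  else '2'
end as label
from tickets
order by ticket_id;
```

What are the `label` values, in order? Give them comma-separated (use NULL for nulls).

ticket_id=50: severity='low' → outer ELSE → 2
ticket_id=51: severity='medium' → inner[sla_hours >= 26] → 13
ticket_id=52: severity='low' → outer ELSE → 2
ticket_id=53: severity='critical' → outer ELSE → 2
ticket_id=54: severity='medium' → inner[sla_hours >= 32] → 49
ticket_id=55: severity='critical' → outer ELSE → 2
ticket_id=56: severity='critical' → outer ELSE → 2
ticket_id=57: severity='critical' → outer ELSE → 2
ticket_id=58: severity='high' → outer ELSE → 2
ticket_id=59: severity='low' → outer ELSE → 2
ticket_id=60: severity='high' → outer ELSE → 2
ticket_id=61: severity='critical' → outer ELSE → 2

2, 13, 2, 2, 49, 2, 2, 2, 2, 2, 2, 2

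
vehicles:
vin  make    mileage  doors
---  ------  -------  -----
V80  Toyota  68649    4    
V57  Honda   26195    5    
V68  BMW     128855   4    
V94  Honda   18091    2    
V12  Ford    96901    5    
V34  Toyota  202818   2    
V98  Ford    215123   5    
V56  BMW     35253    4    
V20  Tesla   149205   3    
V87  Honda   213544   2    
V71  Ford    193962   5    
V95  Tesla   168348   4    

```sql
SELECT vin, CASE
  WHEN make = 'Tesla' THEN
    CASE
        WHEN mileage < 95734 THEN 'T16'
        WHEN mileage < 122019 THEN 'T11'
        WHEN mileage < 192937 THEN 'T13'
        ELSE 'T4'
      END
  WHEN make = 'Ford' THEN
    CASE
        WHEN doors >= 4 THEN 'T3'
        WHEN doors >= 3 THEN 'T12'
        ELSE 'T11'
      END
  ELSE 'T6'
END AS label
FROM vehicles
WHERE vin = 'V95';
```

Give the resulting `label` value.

vin = V95: make=Tesla, mileage=168348, doors=4.
make='Tesla' → inner[mileage < 192937] → T13

T13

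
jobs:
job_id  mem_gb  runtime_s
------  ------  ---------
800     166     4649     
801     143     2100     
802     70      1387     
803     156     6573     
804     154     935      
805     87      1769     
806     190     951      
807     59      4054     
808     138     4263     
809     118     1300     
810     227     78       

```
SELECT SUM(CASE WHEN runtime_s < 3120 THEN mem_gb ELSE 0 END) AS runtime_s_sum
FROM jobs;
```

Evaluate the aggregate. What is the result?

989

job_id=800: ✗
job_id=801: ✓ → 143
job_id=802: ✓ → 70
job_id=803: ✗
job_id=804: ✓ → 154
job_id=805: ✓ → 87
job_id=806: ✓ → 190
job_id=807: ✗
job_id=808: ✗
job_id=809: ✓ → 118
job_id=810: ✓ → 227
runtime_s_sum = 143 + 70 + 154 + 87 + 190 + 118 + 227 = 989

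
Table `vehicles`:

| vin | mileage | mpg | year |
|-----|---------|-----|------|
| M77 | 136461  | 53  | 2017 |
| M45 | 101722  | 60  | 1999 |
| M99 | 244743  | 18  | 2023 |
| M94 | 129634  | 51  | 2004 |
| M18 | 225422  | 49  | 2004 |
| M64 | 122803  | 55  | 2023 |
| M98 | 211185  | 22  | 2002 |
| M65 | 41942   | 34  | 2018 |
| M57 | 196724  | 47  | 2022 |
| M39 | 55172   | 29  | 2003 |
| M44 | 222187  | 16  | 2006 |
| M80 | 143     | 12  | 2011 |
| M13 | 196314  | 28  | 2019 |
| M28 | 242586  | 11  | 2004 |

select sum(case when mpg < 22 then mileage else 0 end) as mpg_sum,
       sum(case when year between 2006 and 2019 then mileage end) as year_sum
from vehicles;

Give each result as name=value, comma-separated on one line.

[mpg_sum: mpg < 22]
vin=M77: ✗
vin=M45: ✗
vin=M99: ✓ → 244743
vin=M94: ✗
vin=M18: ✗
vin=M64: ✗
vin=M98: ✗
vin=M65: ✗
vin=M57: ✗
vin=M39: ✗
vin=M44: ✓ → 222187
vin=M80: ✓ → 143
vin=M13: ✗
vin=M28: ✓ → 242586
mpg_sum = 244743 + 222187 + 143 + 242586 = 709659
—
[year_sum: year between 2006 and 2019]
vin=M77: ✓ → 136461
vin=M45: ✗
vin=M99: ✗
vin=M94: ✗
vin=M18: ✗
vin=M64: ✗
vin=M98: ✗
vin=M65: ✓ → 41942
vin=M57: ✗
vin=M39: ✗
vin=M44: ✓ → 222187
vin=M80: ✓ → 143
vin=M13: ✓ → 196314
vin=M28: ✗
year_sum = 136461 + 41942 + 222187 + 143 + 196314 = 597047

mpg_sum=709659, year_sum=597047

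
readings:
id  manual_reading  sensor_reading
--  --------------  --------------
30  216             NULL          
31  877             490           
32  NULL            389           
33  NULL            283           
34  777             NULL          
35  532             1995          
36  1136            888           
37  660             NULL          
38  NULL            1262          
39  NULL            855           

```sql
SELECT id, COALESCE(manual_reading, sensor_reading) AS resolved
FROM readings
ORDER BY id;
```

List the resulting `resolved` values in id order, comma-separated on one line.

id=30: manual_reading=216 → 216
id=31: manual_reading=877 → 877
id=32: manual_reading=NULL, sensor_reading=389 → 389
id=33: manual_reading=NULL, sensor_reading=283 → 283
id=34: manual_reading=777 → 777
id=35: manual_reading=532 → 532
id=36: manual_reading=1136 → 1136
id=37: manual_reading=660 → 660
id=38: manual_reading=NULL, sensor_reading=1262 → 1262
id=39: manual_reading=NULL, sensor_reading=855 → 855

216, 877, 389, 283, 777, 532, 1136, 660, 1262, 855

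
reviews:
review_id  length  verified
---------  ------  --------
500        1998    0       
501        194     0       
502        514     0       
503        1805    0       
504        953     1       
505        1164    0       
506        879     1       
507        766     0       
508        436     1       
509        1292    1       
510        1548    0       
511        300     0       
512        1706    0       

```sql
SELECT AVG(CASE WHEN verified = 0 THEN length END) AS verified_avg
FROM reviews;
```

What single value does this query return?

1110.5555555556

review_id=500: ✓ → 1998
review_id=501: ✓ → 194
review_id=502: ✓ → 514
review_id=503: ✓ → 1805
review_id=504: ✗
review_id=505: ✓ → 1164
review_id=506: ✗
review_id=507: ✓ → 766
review_id=508: ✗
review_id=509: ✗
review_id=510: ✓ → 1548
review_id=511: ✓ → 300
review_id=512: ✓ → 1706
verified_avg = (1998 + 194 + 514 + 1805 + 1164 + 766 + 1548 + 300 + 1706) / 9 = 1110.5555555556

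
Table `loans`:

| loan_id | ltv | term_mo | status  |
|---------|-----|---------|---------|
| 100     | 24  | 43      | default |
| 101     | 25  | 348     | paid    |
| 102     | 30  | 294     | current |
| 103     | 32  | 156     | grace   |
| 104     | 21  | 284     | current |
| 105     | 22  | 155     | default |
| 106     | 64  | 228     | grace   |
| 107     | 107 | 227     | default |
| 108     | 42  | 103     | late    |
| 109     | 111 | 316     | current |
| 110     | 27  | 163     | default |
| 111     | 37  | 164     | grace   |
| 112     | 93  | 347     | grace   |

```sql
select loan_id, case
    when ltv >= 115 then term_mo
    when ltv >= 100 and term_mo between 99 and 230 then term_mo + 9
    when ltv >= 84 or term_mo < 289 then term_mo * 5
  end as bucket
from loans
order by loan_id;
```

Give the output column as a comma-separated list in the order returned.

loan_id=100: ltv >= 84 or term_mo < 289 → 215
loan_id=101: (no match → NULL) → NULL
loan_id=102: (no match → NULL) → NULL
loan_id=103: ltv >= 84 or term_mo < 289 → 780
loan_id=104: ltv >= 84 or term_mo < 289 → 1420
loan_id=105: ltv >= 84 or term_mo < 289 → 775
loan_id=106: ltv >= 84 or term_mo < 289 → 1140
loan_id=107: ltv >= 100 and term_mo between 99 and 230 → 236
loan_id=108: ltv >= 84 or term_mo < 289 → 515
loan_id=109: ltv >= 84 or term_mo < 289 → 1580
loan_id=110: ltv >= 84 or term_mo < 289 → 815
loan_id=111: ltv >= 84 or term_mo < 289 → 820
loan_id=112: ltv >= 84 or term_mo < 289 → 1735

215, NULL, NULL, 780, 1420, 775, 1140, 236, 515, 1580, 815, 820, 1735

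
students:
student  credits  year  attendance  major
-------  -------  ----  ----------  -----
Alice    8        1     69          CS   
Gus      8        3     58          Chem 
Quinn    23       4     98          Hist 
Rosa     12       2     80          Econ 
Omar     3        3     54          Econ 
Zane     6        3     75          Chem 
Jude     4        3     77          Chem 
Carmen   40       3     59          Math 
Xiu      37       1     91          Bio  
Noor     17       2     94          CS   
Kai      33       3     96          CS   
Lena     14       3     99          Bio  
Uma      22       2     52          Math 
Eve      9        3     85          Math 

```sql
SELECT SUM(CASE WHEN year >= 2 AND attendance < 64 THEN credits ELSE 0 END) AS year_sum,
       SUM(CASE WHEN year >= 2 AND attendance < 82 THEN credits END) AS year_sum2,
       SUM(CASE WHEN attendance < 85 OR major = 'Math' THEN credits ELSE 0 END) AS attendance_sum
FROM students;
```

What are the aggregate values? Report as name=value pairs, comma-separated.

year_sum=73, year_sum2=95, attendance_sum=112

[year_sum: year >= 2 AND attendance < 64]
student=Alice: ✗
student=Gus: ✓ → 8
student=Quinn: ✗
student=Rosa: ✗
student=Omar: ✓ → 3
student=Zane: ✗
student=Jude: ✗
student=Carmen: ✓ → 40
student=Xiu: ✗
student=Noor: ✗
student=Kai: ✗
student=Lena: ✗
student=Uma: ✓ → 22
student=Eve: ✗
year_sum = 8 + 3 + 40 + 22 = 73
—
[year_sum2: year >= 2 AND attendance < 82]
student=Alice: ✗
student=Gus: ✓ → 8
student=Quinn: ✗
student=Rosa: ✓ → 12
student=Omar: ✓ → 3
student=Zane: ✓ → 6
student=Jude: ✓ → 4
student=Carmen: ✓ → 40
student=Xiu: ✗
student=Noor: ✗
student=Kai: ✗
student=Lena: ✗
student=Uma: ✓ → 22
student=Eve: ✗
year_sum2 = 8 + 12 + 3 + 6 + 4 + 40 + 22 = 95
—
[attendance_sum: attendance < 85 OR major = 'Math']
student=Alice: ✓ → 8
student=Gus: ✓ → 8
student=Quinn: ✗
student=Rosa: ✓ → 12
student=Omar: ✓ → 3
student=Zane: ✓ → 6
student=Jude: ✓ → 4
student=Carmen: ✓ → 40
student=Xiu: ✗
student=Noor: ✗
student=Kai: ✗
student=Lena: ✗
student=Uma: ✓ → 22
student=Eve: ✓ → 9
attendance_sum = 8 + 8 + 12 + 3 + 6 + 4 + 40 + 22 + 9 = 112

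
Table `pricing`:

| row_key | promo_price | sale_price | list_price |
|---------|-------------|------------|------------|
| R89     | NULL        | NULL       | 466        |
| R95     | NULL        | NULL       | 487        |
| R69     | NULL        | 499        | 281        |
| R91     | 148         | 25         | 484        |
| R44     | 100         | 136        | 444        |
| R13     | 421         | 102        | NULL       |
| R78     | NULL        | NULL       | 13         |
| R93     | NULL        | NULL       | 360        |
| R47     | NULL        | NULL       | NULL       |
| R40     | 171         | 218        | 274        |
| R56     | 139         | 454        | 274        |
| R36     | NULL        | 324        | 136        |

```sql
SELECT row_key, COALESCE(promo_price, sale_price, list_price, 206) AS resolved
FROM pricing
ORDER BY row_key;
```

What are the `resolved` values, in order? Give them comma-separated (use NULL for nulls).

421, 324, 171, 100, 206, 139, 499, 13, 466, 148, 360, 487

row_key=R13: promo_price=421 → 421
row_key=R36: promo_price=NULL, sale_price=324 → 324
row_key=R40: promo_price=171 → 171
row_key=R44: promo_price=100 → 100
row_key=R47: promo_price=NULL, sale_price=NULL, list_price=NULL, → literal 206 → 206
row_key=R56: promo_price=139 → 139
row_key=R69: promo_price=NULL, sale_price=499 → 499
row_key=R78: promo_price=NULL, sale_price=NULL, list_price=13 → 13
row_key=R89: promo_price=NULL, sale_price=NULL, list_price=466 → 466
row_key=R91: promo_price=148 → 148
row_key=R93: promo_price=NULL, sale_price=NULL, list_price=360 → 360
row_key=R95: promo_price=NULL, sale_price=NULL, list_price=487 → 487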